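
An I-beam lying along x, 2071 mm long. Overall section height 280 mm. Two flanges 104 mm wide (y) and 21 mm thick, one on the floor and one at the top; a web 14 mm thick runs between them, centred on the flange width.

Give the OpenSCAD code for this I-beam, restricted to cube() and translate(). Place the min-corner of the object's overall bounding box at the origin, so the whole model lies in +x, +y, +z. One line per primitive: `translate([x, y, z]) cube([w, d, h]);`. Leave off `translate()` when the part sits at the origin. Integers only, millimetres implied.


cube([2071, 104, 21]);
translate([0, 45, 21]) cube([2071, 14, 238]);
translate([0, 0, 259]) cube([2071, 104, 21]);


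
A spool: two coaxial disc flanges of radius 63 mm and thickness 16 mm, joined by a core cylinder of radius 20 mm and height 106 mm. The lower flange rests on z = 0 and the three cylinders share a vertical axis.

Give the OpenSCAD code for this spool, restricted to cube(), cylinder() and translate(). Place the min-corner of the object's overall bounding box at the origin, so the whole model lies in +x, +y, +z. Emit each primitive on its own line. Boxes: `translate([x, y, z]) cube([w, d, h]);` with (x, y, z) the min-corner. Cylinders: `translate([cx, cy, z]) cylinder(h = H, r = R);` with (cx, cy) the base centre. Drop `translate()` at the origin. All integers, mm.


translate([63, 63, 0]) cylinder(h = 16, r = 63);
translate([63, 63, 16]) cylinder(h = 106, r = 20);
translate([63, 63, 122]) cylinder(h = 16, r = 63);


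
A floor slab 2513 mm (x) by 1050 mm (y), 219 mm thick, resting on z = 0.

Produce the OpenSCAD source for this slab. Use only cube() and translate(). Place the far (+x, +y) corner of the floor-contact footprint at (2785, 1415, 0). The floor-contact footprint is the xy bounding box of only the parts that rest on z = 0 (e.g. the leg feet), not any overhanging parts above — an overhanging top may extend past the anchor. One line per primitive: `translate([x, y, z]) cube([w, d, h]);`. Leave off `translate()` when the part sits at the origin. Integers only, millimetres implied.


translate([272, 365, 0]) cube([2513, 1050, 219]);


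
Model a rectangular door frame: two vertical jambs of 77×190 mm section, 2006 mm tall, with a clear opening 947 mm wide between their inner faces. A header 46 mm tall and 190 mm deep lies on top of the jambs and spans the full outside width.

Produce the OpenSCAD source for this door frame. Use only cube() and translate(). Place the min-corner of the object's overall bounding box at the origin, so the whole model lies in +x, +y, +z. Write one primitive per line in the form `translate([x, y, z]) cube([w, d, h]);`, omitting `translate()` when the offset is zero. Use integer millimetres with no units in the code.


cube([77, 190, 2006]);
translate([1024, 0, 0]) cube([77, 190, 2006]);
translate([0, 0, 2006]) cube([1101, 190, 46]);


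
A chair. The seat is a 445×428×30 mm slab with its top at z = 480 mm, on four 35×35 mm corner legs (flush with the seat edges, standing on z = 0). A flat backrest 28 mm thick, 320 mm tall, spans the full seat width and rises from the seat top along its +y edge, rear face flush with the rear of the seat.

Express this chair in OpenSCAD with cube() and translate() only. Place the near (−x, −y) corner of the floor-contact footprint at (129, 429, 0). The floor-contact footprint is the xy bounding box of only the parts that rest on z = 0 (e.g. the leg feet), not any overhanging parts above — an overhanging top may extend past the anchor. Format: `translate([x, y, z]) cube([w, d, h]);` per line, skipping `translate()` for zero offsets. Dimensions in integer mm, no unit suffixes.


translate([129, 429, 450]) cube([445, 428, 30]);
translate([129, 429, 0]) cube([35, 35, 450]);
translate([539, 429, 0]) cube([35, 35, 450]);
translate([129, 822, 0]) cube([35, 35, 450]);
translate([539, 822, 0]) cube([35, 35, 450]);
translate([129, 829, 480]) cube([445, 28, 320]);


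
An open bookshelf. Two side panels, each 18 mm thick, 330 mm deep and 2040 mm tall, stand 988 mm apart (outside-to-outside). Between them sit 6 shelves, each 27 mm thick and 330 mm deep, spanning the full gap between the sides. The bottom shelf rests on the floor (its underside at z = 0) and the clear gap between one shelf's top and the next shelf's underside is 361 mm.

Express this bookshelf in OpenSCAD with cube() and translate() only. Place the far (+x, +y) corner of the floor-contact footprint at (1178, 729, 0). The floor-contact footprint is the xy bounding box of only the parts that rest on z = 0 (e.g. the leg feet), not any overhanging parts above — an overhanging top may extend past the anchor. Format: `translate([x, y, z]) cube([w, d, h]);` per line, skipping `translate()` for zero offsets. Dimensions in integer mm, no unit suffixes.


translate([190, 399, 0]) cube([18, 330, 2040]);
translate([1160, 399, 0]) cube([18, 330, 2040]);
translate([208, 399, 0]) cube([952, 330, 27]);
translate([208, 399, 388]) cube([952, 330, 27]);
translate([208, 399, 776]) cube([952, 330, 27]);
translate([208, 399, 1164]) cube([952, 330, 27]);
translate([208, 399, 1552]) cube([952, 330, 27]);
translate([208, 399, 1940]) cube([952, 330, 27]);


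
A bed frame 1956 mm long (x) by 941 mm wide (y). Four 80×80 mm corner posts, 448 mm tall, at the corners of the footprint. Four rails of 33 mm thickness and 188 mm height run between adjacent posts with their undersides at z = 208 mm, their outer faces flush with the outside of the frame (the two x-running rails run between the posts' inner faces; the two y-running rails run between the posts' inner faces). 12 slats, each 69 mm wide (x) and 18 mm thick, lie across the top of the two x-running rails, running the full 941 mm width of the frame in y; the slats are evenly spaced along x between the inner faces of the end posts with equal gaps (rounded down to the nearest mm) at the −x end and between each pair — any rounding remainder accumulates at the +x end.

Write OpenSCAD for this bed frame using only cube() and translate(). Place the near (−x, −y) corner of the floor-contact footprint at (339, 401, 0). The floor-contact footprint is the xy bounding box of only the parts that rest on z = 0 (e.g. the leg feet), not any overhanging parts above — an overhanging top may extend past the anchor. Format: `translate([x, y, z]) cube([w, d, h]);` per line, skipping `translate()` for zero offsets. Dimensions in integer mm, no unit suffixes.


translate([339, 401, 0]) cube([80, 80, 448]);
translate([339, 1262, 0]) cube([80, 80, 448]);
translate([2215, 401, 0]) cube([80, 80, 448]);
translate([2215, 1262, 0]) cube([80, 80, 448]);
translate([419, 401, 208]) cube([1796, 33, 188]);
translate([419, 1309, 208]) cube([1796, 33, 188]);
translate([339, 481, 208]) cube([33, 781, 188]);
translate([2262, 481, 208]) cube([33, 781, 188]);
translate([493, 401, 396]) cube([69, 941, 18]);
translate([636, 401, 396]) cube([69, 941, 18]);
translate([779, 401, 396]) cube([69, 941, 18]);
translate([922, 401, 396]) cube([69, 941, 18]);
translate([1065, 401, 396]) cube([69, 941, 18]);
translate([1208, 401, 396]) cube([69, 941, 18]);
translate([1351, 401, 396]) cube([69, 941, 18]);
translate([1494, 401, 396]) cube([69, 941, 18]);
translate([1637, 401, 396]) cube([69, 941, 18]);
translate([1780, 401, 396]) cube([69, 941, 18]);
translate([1923, 401, 396]) cube([69, 941, 18]);
translate([2066, 401, 396]) cube([69, 941, 18]);


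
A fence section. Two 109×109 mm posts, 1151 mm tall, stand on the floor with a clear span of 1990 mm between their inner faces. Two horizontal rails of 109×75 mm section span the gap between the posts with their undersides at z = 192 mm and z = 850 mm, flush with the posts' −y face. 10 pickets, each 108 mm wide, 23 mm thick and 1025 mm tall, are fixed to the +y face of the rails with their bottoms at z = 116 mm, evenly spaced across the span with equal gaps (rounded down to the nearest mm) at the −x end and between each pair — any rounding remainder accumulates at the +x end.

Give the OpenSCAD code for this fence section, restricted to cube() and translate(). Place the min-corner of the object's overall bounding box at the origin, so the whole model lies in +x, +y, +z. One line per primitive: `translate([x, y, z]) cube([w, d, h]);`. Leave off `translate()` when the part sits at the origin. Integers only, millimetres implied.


cube([109, 109, 1151]);
translate([2099, 0, 0]) cube([109, 109, 1151]);
translate([109, 0, 192]) cube([1990, 109, 75]);
translate([109, 0, 850]) cube([1990, 109, 75]);
translate([191, 109, 116]) cube([108, 23, 1025]);
translate([381, 109, 116]) cube([108, 23, 1025]);
translate([571, 109, 116]) cube([108, 23, 1025]);
translate([761, 109, 116]) cube([108, 23, 1025]);
translate([951, 109, 116]) cube([108, 23, 1025]);
translate([1141, 109, 116]) cube([108, 23, 1025]);
translate([1331, 109, 116]) cube([108, 23, 1025]);
translate([1521, 109, 116]) cube([108, 23, 1025]);
translate([1711, 109, 116]) cube([108, 23, 1025]);
translate([1901, 109, 116]) cube([108, 23, 1025]);


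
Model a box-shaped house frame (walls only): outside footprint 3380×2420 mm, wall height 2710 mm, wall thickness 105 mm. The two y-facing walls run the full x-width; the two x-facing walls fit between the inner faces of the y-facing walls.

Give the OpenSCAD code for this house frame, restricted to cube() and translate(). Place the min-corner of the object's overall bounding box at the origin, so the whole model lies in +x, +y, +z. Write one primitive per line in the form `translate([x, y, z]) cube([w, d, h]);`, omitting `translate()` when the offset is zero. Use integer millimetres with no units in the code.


cube([3380, 105, 2710]);
translate([0, 2315, 0]) cube([3380, 105, 2710]);
translate([0, 105, 0]) cube([105, 2210, 2710]);
translate([3275, 105, 0]) cube([105, 2210, 2710]);


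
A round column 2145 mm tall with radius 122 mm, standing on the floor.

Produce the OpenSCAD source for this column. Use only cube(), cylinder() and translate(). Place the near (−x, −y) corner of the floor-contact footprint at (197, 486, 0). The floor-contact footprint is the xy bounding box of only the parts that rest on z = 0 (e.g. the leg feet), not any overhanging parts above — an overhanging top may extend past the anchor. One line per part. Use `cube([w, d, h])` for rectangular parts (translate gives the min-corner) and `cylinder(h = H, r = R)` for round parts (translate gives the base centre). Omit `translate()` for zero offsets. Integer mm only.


translate([319, 608, 0]) cylinder(h = 2145, r = 122);


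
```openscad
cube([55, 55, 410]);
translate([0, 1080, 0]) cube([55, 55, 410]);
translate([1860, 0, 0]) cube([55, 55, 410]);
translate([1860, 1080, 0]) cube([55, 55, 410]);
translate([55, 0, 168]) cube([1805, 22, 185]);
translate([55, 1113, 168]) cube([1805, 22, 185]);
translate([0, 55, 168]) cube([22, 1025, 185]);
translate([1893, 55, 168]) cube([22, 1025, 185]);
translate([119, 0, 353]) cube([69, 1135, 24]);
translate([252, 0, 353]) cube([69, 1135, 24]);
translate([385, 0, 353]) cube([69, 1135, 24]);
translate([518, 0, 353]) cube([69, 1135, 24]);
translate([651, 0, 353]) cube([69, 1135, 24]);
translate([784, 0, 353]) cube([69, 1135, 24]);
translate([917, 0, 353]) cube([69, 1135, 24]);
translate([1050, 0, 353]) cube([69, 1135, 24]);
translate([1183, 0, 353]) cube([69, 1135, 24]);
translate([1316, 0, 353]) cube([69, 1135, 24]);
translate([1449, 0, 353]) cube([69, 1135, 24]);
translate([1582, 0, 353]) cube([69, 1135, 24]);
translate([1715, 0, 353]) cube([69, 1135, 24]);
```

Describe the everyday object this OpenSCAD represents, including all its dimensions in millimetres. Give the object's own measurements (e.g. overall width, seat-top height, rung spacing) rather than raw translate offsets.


A bed frame 1915 mm long (x) by 1135 mm wide (y). Four 55×55 mm corner posts, 410 mm tall, at the corners of the footprint. Four rails of 22 mm thickness and 185 mm height run between adjacent posts with their undersides at z = 168 mm, their outer faces flush with the outside of the frame (the two x-running rails run between the posts' inner faces; the two y-running rails run between the posts' inner faces). 13 slats, each 69 mm wide (x) and 24 mm thick, lie across the top of the two x-running rails, running the full 1135 mm width of the frame in y; along x they sit between the end posts with a 64 mm gap after the −x posts and between neighbouring slats, leaving 76 mm before the +x posts.


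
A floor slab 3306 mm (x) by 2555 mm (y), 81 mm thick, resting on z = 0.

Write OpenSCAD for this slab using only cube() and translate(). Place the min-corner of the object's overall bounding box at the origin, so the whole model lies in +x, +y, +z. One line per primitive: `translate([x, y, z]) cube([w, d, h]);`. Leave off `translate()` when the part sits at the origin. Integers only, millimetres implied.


cube([3306, 2555, 81]);


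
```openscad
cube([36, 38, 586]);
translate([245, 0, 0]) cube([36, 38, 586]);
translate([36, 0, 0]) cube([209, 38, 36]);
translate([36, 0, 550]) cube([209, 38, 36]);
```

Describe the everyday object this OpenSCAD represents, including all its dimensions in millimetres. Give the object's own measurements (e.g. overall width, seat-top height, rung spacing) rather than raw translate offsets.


A rectangular picture frame lying in the x–z plane (depth along y). The opening is 209 mm wide (x) by 514 mm tall (z), surrounded by a border 36 mm wide on all four sides. The frame is 38 mm deep and is made of two full-height vertical stiles with two horizontal rails fitted between them.


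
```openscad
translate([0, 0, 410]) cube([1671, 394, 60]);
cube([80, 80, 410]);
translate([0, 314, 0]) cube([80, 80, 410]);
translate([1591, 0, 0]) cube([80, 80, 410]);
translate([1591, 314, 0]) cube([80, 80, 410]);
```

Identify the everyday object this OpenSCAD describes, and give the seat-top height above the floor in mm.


A bench. The seat-top height is 470 mm.

A long slab on four corner posts — a bench. The slab sits at z = 410 with thickness 60, so the top is 410 + 60 = 470 mm.


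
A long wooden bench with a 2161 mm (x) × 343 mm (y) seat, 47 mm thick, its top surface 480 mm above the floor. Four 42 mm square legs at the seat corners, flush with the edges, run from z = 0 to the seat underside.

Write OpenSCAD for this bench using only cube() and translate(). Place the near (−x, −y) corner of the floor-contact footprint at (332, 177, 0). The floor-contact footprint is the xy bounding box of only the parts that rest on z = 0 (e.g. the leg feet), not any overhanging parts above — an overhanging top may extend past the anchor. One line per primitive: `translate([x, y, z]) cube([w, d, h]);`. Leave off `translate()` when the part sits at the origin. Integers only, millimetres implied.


translate([332, 177, 433]) cube([2161, 343, 47]);
translate([332, 177, 0]) cube([42, 42, 433]);
translate([332, 478, 0]) cube([42, 42, 433]);
translate([2451, 177, 0]) cube([42, 42, 433]);
translate([2451, 478, 0]) cube([42, 42, 433]);


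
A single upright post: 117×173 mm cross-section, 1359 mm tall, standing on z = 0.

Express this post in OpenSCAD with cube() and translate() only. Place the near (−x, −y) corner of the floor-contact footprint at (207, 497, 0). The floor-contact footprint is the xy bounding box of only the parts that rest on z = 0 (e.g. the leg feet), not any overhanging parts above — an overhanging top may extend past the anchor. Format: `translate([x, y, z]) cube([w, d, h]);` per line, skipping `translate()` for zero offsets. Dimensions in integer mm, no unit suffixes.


translate([207, 497, 0]) cube([117, 173, 1359]);


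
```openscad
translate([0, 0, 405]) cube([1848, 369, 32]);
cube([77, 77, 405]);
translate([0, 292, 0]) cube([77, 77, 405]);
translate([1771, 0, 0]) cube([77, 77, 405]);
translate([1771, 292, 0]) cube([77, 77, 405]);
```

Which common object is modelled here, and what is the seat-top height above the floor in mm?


A bench. The seat-top height is 437 mm.

A long slab on four corner posts — a bench. The slab sits at z = 405 with thickness 32, so the top is 405 + 32 = 437 mm.


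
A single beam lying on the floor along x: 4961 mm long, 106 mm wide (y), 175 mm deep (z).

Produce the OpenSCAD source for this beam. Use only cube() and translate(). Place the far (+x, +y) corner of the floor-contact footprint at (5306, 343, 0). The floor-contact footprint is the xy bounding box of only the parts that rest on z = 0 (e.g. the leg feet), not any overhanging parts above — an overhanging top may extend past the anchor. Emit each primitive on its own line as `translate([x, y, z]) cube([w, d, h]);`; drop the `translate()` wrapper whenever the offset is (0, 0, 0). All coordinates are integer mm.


translate([345, 237, 0]) cube([4961, 106, 175]);


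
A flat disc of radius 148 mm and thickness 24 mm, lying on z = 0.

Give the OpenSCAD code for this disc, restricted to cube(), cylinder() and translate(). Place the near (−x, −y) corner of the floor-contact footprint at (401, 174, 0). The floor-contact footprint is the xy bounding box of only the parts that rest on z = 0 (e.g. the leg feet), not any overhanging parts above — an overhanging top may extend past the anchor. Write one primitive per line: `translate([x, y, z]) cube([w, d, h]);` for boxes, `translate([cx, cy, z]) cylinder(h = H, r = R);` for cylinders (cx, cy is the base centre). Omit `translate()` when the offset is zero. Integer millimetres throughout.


translate([549, 322, 0]) cylinder(h = 24, r = 148);


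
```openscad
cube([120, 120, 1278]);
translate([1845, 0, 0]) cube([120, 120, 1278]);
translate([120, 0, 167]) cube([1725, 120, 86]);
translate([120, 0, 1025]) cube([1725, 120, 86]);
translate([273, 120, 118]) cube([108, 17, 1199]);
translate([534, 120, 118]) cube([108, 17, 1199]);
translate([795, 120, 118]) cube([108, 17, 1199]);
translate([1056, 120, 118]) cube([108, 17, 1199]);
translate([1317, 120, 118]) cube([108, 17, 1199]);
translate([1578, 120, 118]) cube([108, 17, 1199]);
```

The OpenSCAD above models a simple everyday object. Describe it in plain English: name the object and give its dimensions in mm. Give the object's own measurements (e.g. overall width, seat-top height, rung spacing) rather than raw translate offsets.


A fence section. Two 120×120 mm posts, 1278 mm tall, stand on the floor with a clear span of 1725 mm between their inner faces. Two horizontal rails of 120×86 mm section span the gap between the posts with their undersides at z = 167 mm and z = 1025 mm, flush with the posts' −y face. 6 pickets, each 108 mm wide, 17 mm thick and 1199 mm tall, are fixed to the +y face of the rails with their bottoms at z = 118 mm, spaced across the span with a 153 mm gap after the −x post and between neighbouring pickets, with 159 mm left before the +x post.


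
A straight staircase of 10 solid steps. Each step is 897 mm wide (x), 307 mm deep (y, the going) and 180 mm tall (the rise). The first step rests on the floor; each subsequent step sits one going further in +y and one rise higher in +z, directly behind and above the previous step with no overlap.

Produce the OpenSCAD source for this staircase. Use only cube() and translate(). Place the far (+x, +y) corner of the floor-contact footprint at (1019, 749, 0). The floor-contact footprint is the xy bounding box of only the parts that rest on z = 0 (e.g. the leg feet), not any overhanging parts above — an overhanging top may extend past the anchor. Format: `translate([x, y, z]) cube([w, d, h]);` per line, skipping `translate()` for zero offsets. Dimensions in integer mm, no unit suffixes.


translate([122, 442, 0]) cube([897, 307, 180]);
translate([122, 749, 180]) cube([897, 307, 180]);
translate([122, 1056, 360]) cube([897, 307, 180]);
translate([122, 1363, 540]) cube([897, 307, 180]);
translate([122, 1670, 720]) cube([897, 307, 180]);
translate([122, 1977, 900]) cube([897, 307, 180]);
translate([122, 2284, 1080]) cube([897, 307, 180]);
translate([122, 2591, 1260]) cube([897, 307, 180]);
translate([122, 2898, 1440]) cube([897, 307, 180]);
translate([122, 3205, 1620]) cube([897, 307, 180]);


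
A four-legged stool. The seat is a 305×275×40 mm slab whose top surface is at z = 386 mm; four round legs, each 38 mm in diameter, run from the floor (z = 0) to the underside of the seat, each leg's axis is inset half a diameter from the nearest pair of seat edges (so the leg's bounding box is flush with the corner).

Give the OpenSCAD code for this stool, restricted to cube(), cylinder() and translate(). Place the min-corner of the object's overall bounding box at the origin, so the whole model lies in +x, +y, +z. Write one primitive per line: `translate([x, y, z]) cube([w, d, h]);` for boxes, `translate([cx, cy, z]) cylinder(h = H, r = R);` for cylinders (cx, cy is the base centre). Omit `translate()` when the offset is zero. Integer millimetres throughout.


translate([0, 0, 346]) cube([305, 275, 40]);
translate([19, 19, 0]) cylinder(h = 346, r = 19);
translate([286, 19, 0]) cylinder(h = 346, r = 19);
translate([19, 256, 0]) cylinder(h = 346, r = 19);
translate([286, 256, 0]) cylinder(h = 346, r = 19);


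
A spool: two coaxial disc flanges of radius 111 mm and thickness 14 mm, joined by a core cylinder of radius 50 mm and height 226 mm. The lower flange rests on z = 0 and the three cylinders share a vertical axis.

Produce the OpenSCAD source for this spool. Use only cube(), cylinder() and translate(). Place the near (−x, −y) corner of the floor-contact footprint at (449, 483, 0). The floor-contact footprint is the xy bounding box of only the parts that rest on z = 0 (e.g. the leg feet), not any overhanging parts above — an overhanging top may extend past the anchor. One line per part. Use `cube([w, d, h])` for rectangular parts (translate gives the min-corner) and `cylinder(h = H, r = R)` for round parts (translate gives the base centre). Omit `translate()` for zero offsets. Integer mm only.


translate([560, 594, 0]) cylinder(h = 14, r = 111);
translate([560, 594, 14]) cylinder(h = 226, r = 50);
translate([560, 594, 240]) cylinder(h = 14, r = 111);


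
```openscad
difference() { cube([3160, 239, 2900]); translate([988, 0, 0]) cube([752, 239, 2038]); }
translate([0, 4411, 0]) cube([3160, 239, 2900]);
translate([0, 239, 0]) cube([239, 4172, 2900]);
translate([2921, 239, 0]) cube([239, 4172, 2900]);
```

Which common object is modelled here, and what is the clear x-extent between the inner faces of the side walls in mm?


A single room. The interior width is 2682 mm.

Four walls enclosing a rectangle with a door in the front wall — a room. Outside width 3160 minus two 239 mm walls gives 2682 mm.


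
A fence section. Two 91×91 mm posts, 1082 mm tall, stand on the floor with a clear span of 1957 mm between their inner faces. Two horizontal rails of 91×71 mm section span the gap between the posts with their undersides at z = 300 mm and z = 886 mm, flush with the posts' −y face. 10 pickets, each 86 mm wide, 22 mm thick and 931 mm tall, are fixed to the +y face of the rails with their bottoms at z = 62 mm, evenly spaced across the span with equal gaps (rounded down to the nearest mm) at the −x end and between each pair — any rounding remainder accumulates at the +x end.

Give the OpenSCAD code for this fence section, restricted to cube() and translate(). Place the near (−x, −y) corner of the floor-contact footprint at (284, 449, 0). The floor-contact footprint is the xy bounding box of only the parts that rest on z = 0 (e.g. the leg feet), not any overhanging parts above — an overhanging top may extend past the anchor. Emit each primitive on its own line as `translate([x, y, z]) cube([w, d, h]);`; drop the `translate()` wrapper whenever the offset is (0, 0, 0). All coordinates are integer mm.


translate([284, 449, 0]) cube([91, 91, 1082]);
translate([2332, 449, 0]) cube([91, 91, 1082]);
translate([375, 449, 300]) cube([1957, 91, 71]);
translate([375, 449, 886]) cube([1957, 91, 71]);
translate([474, 540, 62]) cube([86, 22, 931]);
translate([659, 540, 62]) cube([86, 22, 931]);
translate([844, 540, 62]) cube([86, 22, 931]);
translate([1029, 540, 62]) cube([86, 22, 931]);
translate([1214, 540, 62]) cube([86, 22, 931]);
translate([1399, 540, 62]) cube([86, 22, 931]);
translate([1584, 540, 62]) cube([86, 22, 931]);
translate([1769, 540, 62]) cube([86, 22, 931]);
translate([1954, 540, 62]) cube([86, 22, 931]);
translate([2139, 540, 62]) cube([86, 22, 931]);


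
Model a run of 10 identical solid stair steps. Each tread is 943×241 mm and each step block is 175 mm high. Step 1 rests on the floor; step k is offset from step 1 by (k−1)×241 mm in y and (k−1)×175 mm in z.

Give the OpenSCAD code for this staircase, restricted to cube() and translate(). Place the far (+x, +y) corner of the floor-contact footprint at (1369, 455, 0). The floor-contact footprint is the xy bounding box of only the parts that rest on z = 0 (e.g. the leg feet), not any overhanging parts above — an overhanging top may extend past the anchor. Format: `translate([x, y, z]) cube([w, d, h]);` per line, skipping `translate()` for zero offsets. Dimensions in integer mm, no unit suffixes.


translate([426, 214, 0]) cube([943, 241, 175]);
translate([426, 455, 175]) cube([943, 241, 175]);
translate([426, 696, 350]) cube([943, 241, 175]);
translate([426, 937, 525]) cube([943, 241, 175]);
translate([426, 1178, 700]) cube([943, 241, 175]);
translate([426, 1419, 875]) cube([943, 241, 175]);
translate([426, 1660, 1050]) cube([943, 241, 175]);
translate([426, 1901, 1225]) cube([943, 241, 175]);
translate([426, 2142, 1400]) cube([943, 241, 175]);
translate([426, 2383, 1575]) cube([943, 241, 175]);


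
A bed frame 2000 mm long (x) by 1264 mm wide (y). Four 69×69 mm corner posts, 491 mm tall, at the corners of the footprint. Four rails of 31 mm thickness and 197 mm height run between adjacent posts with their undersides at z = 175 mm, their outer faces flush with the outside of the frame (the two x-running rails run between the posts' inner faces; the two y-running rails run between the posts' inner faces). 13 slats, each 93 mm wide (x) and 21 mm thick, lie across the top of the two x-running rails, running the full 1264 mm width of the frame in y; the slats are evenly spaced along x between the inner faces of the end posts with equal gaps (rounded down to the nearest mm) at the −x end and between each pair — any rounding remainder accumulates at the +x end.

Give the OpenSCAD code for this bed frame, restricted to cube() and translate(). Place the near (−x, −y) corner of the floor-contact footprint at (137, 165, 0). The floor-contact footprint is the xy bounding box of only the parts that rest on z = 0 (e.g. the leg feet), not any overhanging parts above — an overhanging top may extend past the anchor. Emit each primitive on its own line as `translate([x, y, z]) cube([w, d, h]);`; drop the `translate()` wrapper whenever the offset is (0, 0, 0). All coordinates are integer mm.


translate([137, 165, 0]) cube([69, 69, 491]);
translate([137, 1360, 0]) cube([69, 69, 491]);
translate([2068, 165, 0]) cube([69, 69, 491]);
translate([2068, 1360, 0]) cube([69, 69, 491]);
translate([206, 165, 175]) cube([1862, 31, 197]);
translate([206, 1398, 175]) cube([1862, 31, 197]);
translate([137, 234, 175]) cube([31, 1126, 197]);
translate([2106, 234, 175]) cube([31, 1126, 197]);
translate([252, 165, 372]) cube([93, 1264, 21]);
translate([391, 165, 372]) cube([93, 1264, 21]);
translate([530, 165, 372]) cube([93, 1264, 21]);
translate([669, 165, 372]) cube([93, 1264, 21]);
translate([808, 165, 372]) cube([93, 1264, 21]);
translate([947, 165, 372]) cube([93, 1264, 21]);
translate([1086, 165, 372]) cube([93, 1264, 21]);
translate([1225, 165, 372]) cube([93, 1264, 21]);
translate([1364, 165, 372]) cube([93, 1264, 21]);
translate([1503, 165, 372]) cube([93, 1264, 21]);
translate([1642, 165, 372]) cube([93, 1264, 21]);
translate([1781, 165, 372]) cube([93, 1264, 21]);
translate([1920, 165, 372]) cube([93, 1264, 21]);


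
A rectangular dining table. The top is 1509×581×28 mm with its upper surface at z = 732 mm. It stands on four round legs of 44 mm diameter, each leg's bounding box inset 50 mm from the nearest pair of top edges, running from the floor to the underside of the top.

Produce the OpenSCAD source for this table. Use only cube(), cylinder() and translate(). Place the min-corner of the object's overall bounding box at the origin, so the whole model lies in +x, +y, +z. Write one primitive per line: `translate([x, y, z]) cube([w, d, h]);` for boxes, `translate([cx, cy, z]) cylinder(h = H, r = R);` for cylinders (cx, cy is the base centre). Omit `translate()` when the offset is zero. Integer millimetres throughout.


translate([0, 0, 704]) cube([1509, 581, 28]);
translate([72, 72, 0]) cylinder(h = 704, r = 22);
translate([1437, 72, 0]) cylinder(h = 704, r = 22);
translate([72, 509, 0]) cylinder(h = 704, r = 22);
translate([1437, 509, 0]) cylinder(h = 704, r = 22);


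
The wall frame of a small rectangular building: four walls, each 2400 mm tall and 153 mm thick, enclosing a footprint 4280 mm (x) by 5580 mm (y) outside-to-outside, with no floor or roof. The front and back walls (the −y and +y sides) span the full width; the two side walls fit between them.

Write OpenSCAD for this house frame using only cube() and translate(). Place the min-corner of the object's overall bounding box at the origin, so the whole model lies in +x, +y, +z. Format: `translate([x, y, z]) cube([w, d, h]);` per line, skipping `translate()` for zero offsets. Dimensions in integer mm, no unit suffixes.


cube([4280, 153, 2400]);
translate([0, 5427, 0]) cube([4280, 153, 2400]);
translate([0, 153, 0]) cube([153, 5274, 2400]);
translate([4127, 153, 0]) cube([153, 5274, 2400]);


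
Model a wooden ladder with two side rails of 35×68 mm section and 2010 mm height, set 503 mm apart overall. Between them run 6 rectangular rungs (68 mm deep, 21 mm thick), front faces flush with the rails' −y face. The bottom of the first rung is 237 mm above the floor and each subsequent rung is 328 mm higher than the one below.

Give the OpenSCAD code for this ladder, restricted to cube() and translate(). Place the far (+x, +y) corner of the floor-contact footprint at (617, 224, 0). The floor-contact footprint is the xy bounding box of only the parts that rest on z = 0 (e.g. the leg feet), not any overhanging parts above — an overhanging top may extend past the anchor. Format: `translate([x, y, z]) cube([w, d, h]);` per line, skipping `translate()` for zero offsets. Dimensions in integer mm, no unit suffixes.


// rung span = 503 - 2*35 = 433
// rung[k] z = 237 + k*328
translate([114, 156, 0]) cube([35, 68, 2010]);
translate([582, 156, 0]) cube([35, 68, 2010]);
translate([149, 156, 237]) cube([433, 68, 21]);
translate([149, 156, 565]) cube([433, 68, 21]);
translate([149, 156, 893]) cube([433, 68, 21]);
translate([149, 156, 1221]) cube([433, 68, 21]);
translate([149, 156, 1549]) cube([433, 68, 21]);
translate([149, 156, 1877]) cube([433, 68, 21]);


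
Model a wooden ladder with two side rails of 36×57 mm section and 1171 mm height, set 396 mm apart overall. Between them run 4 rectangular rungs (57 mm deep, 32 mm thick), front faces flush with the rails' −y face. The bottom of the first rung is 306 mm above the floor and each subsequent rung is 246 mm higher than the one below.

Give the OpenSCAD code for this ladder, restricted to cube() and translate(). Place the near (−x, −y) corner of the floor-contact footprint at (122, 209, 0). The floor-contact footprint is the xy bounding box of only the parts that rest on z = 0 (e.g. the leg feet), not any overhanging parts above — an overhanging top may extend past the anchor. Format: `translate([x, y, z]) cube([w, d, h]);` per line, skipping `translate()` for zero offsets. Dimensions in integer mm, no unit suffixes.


// rung span = 396 - 2*36 = 324
// rung[k] z = 306 + k*246
translate([122, 209, 0]) cube([36, 57, 1171]);
translate([482, 209, 0]) cube([36, 57, 1171]);
translate([158, 209, 306]) cube([324, 57, 32]);
translate([158, 209, 552]) cube([324, 57, 32]);
translate([158, 209, 798]) cube([324, 57, 32]);
translate([158, 209, 1044]) cube([324, 57, 32]);


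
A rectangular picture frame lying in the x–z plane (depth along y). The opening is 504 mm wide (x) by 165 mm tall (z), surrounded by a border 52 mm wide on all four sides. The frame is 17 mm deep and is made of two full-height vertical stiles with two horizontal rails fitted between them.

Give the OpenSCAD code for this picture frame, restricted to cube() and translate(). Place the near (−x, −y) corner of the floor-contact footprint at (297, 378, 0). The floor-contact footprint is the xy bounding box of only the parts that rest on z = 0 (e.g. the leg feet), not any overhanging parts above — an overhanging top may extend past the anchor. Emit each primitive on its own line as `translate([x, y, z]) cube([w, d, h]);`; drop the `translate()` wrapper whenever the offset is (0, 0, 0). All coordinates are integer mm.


translate([297, 378, 0]) cube([52, 17, 269]);
translate([853, 378, 0]) cube([52, 17, 269]);
translate([349, 378, 0]) cube([504, 17, 52]);
translate([349, 378, 217]) cube([504, 17, 52]);


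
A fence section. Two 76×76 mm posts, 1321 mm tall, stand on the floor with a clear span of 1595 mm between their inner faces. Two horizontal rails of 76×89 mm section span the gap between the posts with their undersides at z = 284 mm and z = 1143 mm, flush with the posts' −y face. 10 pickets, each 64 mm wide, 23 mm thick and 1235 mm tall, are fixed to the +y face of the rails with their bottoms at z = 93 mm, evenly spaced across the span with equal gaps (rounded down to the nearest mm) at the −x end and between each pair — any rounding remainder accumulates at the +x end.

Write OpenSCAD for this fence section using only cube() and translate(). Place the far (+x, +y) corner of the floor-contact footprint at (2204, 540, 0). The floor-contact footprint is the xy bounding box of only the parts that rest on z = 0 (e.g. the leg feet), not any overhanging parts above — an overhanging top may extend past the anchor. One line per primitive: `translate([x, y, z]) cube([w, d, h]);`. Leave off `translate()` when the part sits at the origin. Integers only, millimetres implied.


translate([457, 464, 0]) cube([76, 76, 1321]);
translate([2128, 464, 0]) cube([76, 76, 1321]);
translate([533, 464, 284]) cube([1595, 76, 89]);
translate([533, 464, 1143]) cube([1595, 76, 89]);
translate([619, 540, 93]) cube([64, 23, 1235]);
translate([769, 540, 93]) cube([64, 23, 1235]);
translate([919, 540, 93]) cube([64, 23, 1235]);
translate([1069, 540, 93]) cube([64, 23, 1235]);
translate([1219, 540, 93]) cube([64, 23, 1235]);
translate([1369, 540, 93]) cube([64, 23, 1235]);
translate([1519, 540, 93]) cube([64, 23, 1235]);
translate([1669, 540, 93]) cube([64, 23, 1235]);
translate([1819, 540, 93]) cube([64, 23, 1235]);
translate([1969, 540, 93]) cube([64, 23, 1235]);


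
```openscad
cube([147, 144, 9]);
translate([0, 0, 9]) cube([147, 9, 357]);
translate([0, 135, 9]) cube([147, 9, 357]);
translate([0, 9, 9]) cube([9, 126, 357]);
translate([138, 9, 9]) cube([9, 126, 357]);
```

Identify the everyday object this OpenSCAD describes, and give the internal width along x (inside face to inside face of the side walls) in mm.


An open box. The internal width is 129 mm.

A 147×144 base slab with four walls standing on it — an open box. The base is 147 mm wide and the walls are 9 mm thick, so the internal width is 147 − 2 × 9 = 129 mm.


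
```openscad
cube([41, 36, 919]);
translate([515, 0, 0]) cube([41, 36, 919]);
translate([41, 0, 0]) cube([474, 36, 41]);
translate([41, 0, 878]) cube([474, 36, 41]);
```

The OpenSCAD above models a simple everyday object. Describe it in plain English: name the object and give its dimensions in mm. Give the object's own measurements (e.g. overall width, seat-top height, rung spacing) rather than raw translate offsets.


A rectangular picture frame lying in the x–z plane (depth along y). The opening is 474 mm wide (x) by 837 mm tall (z), surrounded by a border 41 mm wide on all four sides. The frame is 36 mm deep and is made of two full-height vertical stiles with two horizontal rails fitted between them.


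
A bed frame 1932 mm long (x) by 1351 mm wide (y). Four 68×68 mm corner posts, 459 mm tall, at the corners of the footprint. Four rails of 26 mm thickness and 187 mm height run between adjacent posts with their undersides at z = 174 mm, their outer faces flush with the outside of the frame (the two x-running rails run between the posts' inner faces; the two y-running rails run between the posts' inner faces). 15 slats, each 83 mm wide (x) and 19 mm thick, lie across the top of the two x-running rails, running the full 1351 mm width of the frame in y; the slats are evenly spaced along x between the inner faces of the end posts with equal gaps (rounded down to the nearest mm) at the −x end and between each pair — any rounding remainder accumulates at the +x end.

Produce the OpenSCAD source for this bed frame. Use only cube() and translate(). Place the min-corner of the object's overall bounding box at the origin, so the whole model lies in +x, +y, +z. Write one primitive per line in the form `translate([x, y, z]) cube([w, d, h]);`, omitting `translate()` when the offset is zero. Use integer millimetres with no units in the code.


cube([68, 68, 459]);
translate([0, 1283, 0]) cube([68, 68, 459]);
translate([1864, 0, 0]) cube([68, 68, 459]);
translate([1864, 1283, 0]) cube([68, 68, 459]);
translate([68, 0, 174]) cube([1796, 26, 187]);
translate([68, 1325, 174]) cube([1796, 26, 187]);
translate([0, 68, 174]) cube([26, 1215, 187]);
translate([1906, 68, 174]) cube([26, 1215, 187]);
translate([102, 0, 361]) cube([83, 1351, 19]);
translate([219, 0, 361]) cube([83, 1351, 19]);
translate([336, 0, 361]) cube([83, 1351, 19]);
translate([453, 0, 361]) cube([83, 1351, 19]);
translate([570, 0, 361]) cube([83, 1351, 19]);
translate([687, 0, 361]) cube([83, 1351, 19]);
translate([804, 0, 361]) cube([83, 1351, 19]);
translate([921, 0, 361]) cube([83, 1351, 19]);
translate([1038, 0, 361]) cube([83, 1351, 19]);
translate([1155, 0, 361]) cube([83, 1351, 19]);
translate([1272, 0, 361]) cube([83, 1351, 19]);
translate([1389, 0, 361]) cube([83, 1351, 19]);
translate([1506, 0, 361]) cube([83, 1351, 19]);
translate([1623, 0, 361]) cube([83, 1351, 19]);
translate([1740, 0, 361]) cube([83, 1351, 19]);


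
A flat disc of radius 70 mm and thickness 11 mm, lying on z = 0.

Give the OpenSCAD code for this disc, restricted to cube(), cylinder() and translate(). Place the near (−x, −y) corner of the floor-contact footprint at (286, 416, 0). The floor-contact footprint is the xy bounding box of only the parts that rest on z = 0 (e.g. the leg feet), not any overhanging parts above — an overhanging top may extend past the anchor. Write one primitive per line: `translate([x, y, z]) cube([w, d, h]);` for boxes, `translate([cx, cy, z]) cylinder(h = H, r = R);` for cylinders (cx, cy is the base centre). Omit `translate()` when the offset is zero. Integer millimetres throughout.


translate([356, 486, 0]) cylinder(h = 11, r = 70);


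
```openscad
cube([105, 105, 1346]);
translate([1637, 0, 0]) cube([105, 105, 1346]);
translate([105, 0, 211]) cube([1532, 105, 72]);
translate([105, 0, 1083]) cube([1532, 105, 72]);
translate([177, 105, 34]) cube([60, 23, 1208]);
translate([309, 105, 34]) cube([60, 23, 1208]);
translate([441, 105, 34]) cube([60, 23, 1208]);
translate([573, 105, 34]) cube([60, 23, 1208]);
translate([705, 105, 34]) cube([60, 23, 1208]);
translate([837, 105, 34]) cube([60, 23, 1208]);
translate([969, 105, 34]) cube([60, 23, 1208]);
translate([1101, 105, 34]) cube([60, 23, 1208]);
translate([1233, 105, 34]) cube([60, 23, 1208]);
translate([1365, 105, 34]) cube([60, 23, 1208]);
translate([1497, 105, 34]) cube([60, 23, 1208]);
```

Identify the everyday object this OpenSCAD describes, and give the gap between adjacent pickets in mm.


A fence section. The picket gap is 72 mm.

Two posts, two rails, 11 pickets — a fence section. Span 1532 mm holds 11 pickets of 60 mm with 12 equal gaps: ⌊(1532 − 11·60) / 12⌋ = 72 mm.
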